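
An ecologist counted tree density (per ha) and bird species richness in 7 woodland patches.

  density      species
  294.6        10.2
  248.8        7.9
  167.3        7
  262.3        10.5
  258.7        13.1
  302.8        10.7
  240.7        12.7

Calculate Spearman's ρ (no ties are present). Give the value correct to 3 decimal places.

Rank density: 6, 3, 1, 5, 4, 7, 2
Rank species: 3, 2, 1, 4, 7, 5, 6
d = rank(density) − rank(species): 3, 1, 0, 1, -3, 2, -4; Σd² = 40
ρ = 1 − 6Σd² / [n(n²−1)] = 1 − 6×40 / (7×48) = 1 − 240/336 ≈ 0.286

0.286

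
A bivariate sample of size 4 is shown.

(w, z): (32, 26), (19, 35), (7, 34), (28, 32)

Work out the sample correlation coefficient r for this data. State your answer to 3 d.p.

n = 4, Σw = 86, Σz = 127, Σw² = 2218, Σz² = 4081, Σwz = 2631
nΣwz − ΣwΣz = 10524 − 10922 = -398
nΣw² − (Σw)² = 8872 − 7396 = 1476; nΣz² − (Σz)² = 16324 − 16129 = 195
r = -398 / √(1476 × 195) = -398 / 536.4886 ≈ -0.742

-0.742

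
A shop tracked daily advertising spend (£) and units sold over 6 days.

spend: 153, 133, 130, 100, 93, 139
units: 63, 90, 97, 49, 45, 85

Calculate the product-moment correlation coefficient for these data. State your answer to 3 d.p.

n = 6, Σx = 748, Σy = 429, Σx² = 95968, Σy² = 33129, Σxy = 55119
nΣxy − ΣxΣy = 330714 − 320892 = 9822
nΣx² − (Σx)² = 575808 − 559504 = 16304; nΣy² − (Σy)² = 198774 − 184041 = 14733
r = 9822 / √(16304 × 14733) = 9822 / 15498.6074 ≈ 0.634

0.634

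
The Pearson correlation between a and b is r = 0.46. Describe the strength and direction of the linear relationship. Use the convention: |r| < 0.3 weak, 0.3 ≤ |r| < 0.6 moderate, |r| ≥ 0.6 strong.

moderate positive

r = 0.46 > 0 so the relationship is positive.
|r| = 0.46, which falls in the moderate range.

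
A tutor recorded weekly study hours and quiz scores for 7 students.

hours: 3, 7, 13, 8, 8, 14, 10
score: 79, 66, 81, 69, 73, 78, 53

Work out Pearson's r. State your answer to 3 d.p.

0.087

n = 7, Σx = 63, Σy = 499, Σx² = 651, Σy² = 36141, Σxy = 4510
nΣxy − ΣxΣy = 31570 − 31437 = 133
nΣx² − (Σx)² = 4557 − 3969 = 588; nΣy² − (Σy)² = 252987 − 249001 = 3986
r = 133 / √(588 × 3986) = 133 / 1530.9370 ≈ 0.087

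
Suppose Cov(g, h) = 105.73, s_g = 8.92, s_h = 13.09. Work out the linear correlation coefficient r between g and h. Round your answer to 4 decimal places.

0.9055

r = Cov(g,h) / (s_g · s_h) = 105.73 / (8.92 × 13.09)
  = 105.73 / 116.7628 ≈ 0.9055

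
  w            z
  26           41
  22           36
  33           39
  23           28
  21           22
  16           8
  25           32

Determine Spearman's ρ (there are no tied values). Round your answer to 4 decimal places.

Rank w: 6, 3, 7, 4, 2, 1, 5
Rank z: 7, 5, 6, 3, 2, 1, 4
d = rank(w) − rank(z): -1, -2, 1, 1, 0, 0, 1; Σd² = 8
ρ = 1 − 6Σd² / [n(n²−1)] = 1 − 6×8 / (7×48) = 1 − 48/336 ≈ 0.8571

0.8571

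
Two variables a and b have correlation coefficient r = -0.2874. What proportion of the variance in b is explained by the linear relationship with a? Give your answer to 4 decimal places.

0.0826

r² = (-0.2874)² = 0.0826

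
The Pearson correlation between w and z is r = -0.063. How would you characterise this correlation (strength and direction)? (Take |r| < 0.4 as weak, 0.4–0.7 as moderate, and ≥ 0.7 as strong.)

weak negative

r = -0.063 < 0 so the relationship is negative.
|r| = 0.063, which falls in the weak range.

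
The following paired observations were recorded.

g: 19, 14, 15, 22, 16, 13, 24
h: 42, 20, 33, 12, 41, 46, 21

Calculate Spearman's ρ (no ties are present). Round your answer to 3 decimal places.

-0.429

Rank g: 5, 2, 3, 6, 4, 1, 7
Rank h: 6, 2, 4, 1, 5, 7, 3
d = rank(g) − rank(h): -1, 0, -1, 5, -1, -6, 4; Σd² = 80
ρ = 1 − 6Σd² / [n(n²−1)] = 1 − 6×80 / (7×48) = 1 − 480/336 ≈ -0.429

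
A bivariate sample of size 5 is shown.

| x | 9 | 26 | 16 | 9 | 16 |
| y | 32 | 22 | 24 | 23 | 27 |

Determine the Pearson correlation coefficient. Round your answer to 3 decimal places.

-0.555

n = 5, Σx = 76, Σy = 128, Σx² = 1350, Σy² = 3342, Σxy = 1883
nΣxy − ΣxΣy = 9415 − 9728 = -313
nΣx² − (Σx)² = 6750 − 5776 = 974; nΣy² − (Σy)² = 16710 − 16384 = 326
r = -313 / √(974 × 326) = -313 / 563.4927 ≈ -0.555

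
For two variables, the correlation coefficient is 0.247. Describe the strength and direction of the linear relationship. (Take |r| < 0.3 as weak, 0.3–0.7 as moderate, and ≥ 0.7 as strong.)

weak positive

r = 0.247 > 0 so the relationship is positive.
|r| = 0.247, which falls in the weak range.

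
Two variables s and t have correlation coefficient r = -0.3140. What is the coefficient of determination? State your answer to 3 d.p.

0.099

r² = (-0.3140)² = 0.099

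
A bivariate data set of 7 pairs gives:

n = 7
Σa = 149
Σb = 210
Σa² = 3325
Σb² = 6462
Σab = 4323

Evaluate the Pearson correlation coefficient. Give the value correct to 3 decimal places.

r = (nΣab − ΣaΣb) / √[(nΣa² − (Σa)²)(nΣb² − (Σb)²)]
Numerator: 7×4323 − 149×210 = -1029
Denominator: √[(23275 − 22201)(45234 − 44100)] = √[1074 × 1134] = 1103.5923
r = -1029 / 1103.5923 ≈ -0.932

-0.932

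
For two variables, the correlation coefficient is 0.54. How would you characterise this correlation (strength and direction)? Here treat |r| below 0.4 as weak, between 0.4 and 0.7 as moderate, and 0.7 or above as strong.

r = 0.54 > 0 so the relationship is positive.
|r| = 0.54, which falls in the moderate range.

moderate positive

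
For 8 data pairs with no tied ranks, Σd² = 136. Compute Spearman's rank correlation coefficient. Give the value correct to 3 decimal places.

-0.619

ρ = 1 − 6Σd² / [n(n²−1)] = 1 − 6×136 / (8×63)
  = 1 − 816/504 = 1 − 1.6190 ≈ -0.619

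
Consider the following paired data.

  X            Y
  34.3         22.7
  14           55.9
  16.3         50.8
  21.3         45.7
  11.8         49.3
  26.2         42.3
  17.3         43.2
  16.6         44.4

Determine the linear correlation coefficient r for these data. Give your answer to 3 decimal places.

-0.891

n = 8, ΣX = 157.8, ΣY = 354.3, ΣX² = 3492.4, ΣY² = 16366.61, ΣXY = 6537.06
nΣXY − ΣXΣY = 52296.48 − 55908.54 = -3612.06
nΣX² − (ΣX)² = 27939.2 − 24900.84 = 3038.36; nΣY² − (ΣY)² = 130932.88 − 125528.49 = 5404.39
r = -3612.06 / √(3038.36 × 5404.39) = -3612.06 / 4052.2194 ≈ -0.891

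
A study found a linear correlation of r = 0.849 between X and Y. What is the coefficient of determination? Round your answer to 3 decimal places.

0.721

r² = (0.849)² = 0.721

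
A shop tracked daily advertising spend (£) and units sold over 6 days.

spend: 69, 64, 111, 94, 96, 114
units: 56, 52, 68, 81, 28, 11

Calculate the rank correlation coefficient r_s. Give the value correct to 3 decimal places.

Rank spend: 2, 1, 5, 3, 4, 6
Rank units: 4, 3, 5, 6, 2, 1
d = rank(spend) − rank(units): -2, -2, 0, -3, 2, 5; Σd² = 46
ρ = 1 − 6Σd² / [n(n²−1)] = 1 − 6×46 / (6×35) = 1 − 276/210 ≈ -0.314

-0.314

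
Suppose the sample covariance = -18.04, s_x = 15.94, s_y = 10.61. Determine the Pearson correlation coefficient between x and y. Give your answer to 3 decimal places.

-0.107

r = Cov(x,y) / (s_x · s_y) = -18.04 / (15.94 × 10.61)
  = -18.04 / 169.1234 ≈ -0.107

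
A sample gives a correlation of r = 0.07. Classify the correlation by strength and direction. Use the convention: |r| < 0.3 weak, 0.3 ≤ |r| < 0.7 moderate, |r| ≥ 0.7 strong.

weak positive

r = 0.07 > 0 so the relationship is positive.
|r| = 0.07, which falls in the weak range.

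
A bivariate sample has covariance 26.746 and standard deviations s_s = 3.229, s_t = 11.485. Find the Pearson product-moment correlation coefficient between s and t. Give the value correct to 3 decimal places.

r = Cov(s,t) / (s_s · s_t) = 26.746 / (3.229 × 11.485)
  = 26.746 / 37.0851 ≈ 0.721

0.721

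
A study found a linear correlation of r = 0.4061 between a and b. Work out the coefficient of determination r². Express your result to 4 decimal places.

0.1649

r² = (0.4061)² = 0.1649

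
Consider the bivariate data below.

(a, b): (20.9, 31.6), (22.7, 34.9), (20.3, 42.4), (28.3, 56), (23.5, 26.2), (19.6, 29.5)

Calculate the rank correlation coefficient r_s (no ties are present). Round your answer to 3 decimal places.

0.257

Rank a: 3, 4, 2, 6, 5, 1
Rank b: 3, 4, 5, 6, 1, 2
d = rank(a) − rank(b): 0, 0, -3, 0, 4, -1; Σd² = 26
ρ = 1 − 6Σd² / [n(n²−1)] = 1 − 6×26 / (6×35) = 1 − 156/210 ≈ 0.257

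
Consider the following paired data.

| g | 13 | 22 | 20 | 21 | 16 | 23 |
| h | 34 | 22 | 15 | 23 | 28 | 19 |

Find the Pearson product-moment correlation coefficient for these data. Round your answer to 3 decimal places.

-0.835

n = 6, Σg = 115, Σh = 141, Σg² = 2279, Σh² = 3539, Σgh = 2594
nΣgh − ΣgΣh = 15564 − 16215 = -651
nΣg² − (Σg)² = 13674 − 13225 = 449; nΣh² − (Σh)² = 21234 − 19881 = 1353
r = -651 / √(449 × 1353) = -651 / 779.4209 ≈ -0.835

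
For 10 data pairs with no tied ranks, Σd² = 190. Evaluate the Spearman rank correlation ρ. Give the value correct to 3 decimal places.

-0.152

ρ = 1 − 6Σd² / [n(n²−1)] = 1 − 6×190 / (10×99)
  = 1 − 1140/990 = 1 − 1.1515 ≈ -0.152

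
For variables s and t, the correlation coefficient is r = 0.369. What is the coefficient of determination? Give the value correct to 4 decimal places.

0.1362

r² = (0.369)² = 0.1362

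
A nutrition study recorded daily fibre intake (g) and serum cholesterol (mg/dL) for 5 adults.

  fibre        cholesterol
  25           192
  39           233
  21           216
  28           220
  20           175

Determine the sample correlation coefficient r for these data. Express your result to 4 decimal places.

0.7378

n = 5, Σx = 133, Σy = 1036, Σx² = 3771, Σy² = 216834, Σxy = 28083
nΣxy − ΣxΣy = 140415 − 137788 = 2627
nΣx² − (Σx)² = 18855 − 17689 = 1166; nΣy² − (Σy)² = 1084170 − 1073296 = 10874
r = 2627 / √(1166 × 10874) = 2627 / 3560.7701 ≈ 0.7378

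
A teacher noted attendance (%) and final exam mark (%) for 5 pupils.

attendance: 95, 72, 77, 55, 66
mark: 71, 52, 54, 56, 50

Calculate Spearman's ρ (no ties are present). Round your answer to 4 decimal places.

Rank attendance: 5, 3, 4, 1, 2
Rank mark: 5, 2, 3, 4, 1
d = rank(attendance) − rank(mark): 0, 1, 1, -3, 1; Σd² = 12
ρ = 1 − 6Σd² / [n(n²−1)] = 1 − 6×12 / (5×24) = 1 − 72/120 ≈ 0.4000

0.4000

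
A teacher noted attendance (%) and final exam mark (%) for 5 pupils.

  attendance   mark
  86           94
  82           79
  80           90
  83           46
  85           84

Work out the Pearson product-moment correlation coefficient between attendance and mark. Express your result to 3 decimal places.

n = 5, Σx = 416, Σy = 393, Σx² = 34634, Σy² = 32349, Σxy = 32720
nΣxy − ΣxΣy = 163600 − 163488 = 112
nΣx² − (Σx)² = 173170 − 173056 = 114; nΣy² − (Σy)² = 161745 − 154449 = 7296
r = 112 / √(114 × 7296) = 112 / 912.0000 ≈ 0.123

0.123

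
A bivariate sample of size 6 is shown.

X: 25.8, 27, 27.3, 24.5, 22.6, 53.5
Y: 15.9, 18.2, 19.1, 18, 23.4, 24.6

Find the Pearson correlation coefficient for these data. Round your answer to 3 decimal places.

0.606

n = 6, ΣX = 180.7, ΣY = 119.2, ΣX² = 6113.19, ΣY² = 2425.58, ΣXY = 3708.99
nΣXY − ΣXΣY = 22253.94 − 21539.44 = 714.5
nΣX² − (ΣX)² = 36679.14 − 32652.49 = 4026.65; nΣY² − (ΣY)² = 14553.48 − 14208.64 = 344.84
r = 714.5 / √(4026.65 × 344.84) = 714.5 / 1178.3675 ≈ 0.606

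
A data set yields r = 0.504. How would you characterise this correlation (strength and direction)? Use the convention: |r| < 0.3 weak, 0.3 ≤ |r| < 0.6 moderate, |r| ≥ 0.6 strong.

r = 0.504 > 0 so the relationship is positive.
|r| = 0.504, which falls in the moderate range.

moderate positive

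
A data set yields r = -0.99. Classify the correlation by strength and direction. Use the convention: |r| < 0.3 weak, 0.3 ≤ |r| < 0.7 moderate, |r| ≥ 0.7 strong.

strong negative

r = -0.99 < 0 so the relationship is negative.
|r| = 0.99, which falls in the strong range.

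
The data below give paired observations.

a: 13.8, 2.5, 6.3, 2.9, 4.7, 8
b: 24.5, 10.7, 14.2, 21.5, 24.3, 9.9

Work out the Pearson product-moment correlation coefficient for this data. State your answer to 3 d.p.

0.291

n = 6, Σa = 38.2, Σb = 105.1, Σa² = 330.88, Σb² = 2067.13, Σab = 710.07
nΣab − ΣaΣb = 4260.42 − 4014.82 = 245.6
nΣa² − (Σa)² = 1985.28 − 1459.24 = 526.04; nΣb² − (Σb)² = 12402.78 − 11046.01 = 1356.77
r = 245.6 / √(526.04 × 1356.77) = 245.6 / 844.8167 ≈ 0.291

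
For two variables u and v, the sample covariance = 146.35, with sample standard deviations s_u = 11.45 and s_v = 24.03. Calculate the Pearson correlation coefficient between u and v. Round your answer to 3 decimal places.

0.532

r = Cov(u,v) / (s_u · s_v) = 146.35 / (11.45 × 24.03)
  = 146.35 / 275.1435 ≈ 0.532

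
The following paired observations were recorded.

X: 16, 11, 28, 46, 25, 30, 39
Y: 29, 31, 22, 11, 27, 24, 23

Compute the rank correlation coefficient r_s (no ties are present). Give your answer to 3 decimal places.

Rank X: 2, 1, 4, 7, 3, 5, 6
Rank Y: 6, 7, 2, 1, 5, 4, 3
d = rank(X) − rank(Y): -4, -6, 2, 6, -2, 1, 3; Σd² = 106
ρ = 1 − 6Σd² / [n(n²−1)] = 1 − 6×106 / (7×48) = 1 − 636/336 ≈ -0.893

-0.893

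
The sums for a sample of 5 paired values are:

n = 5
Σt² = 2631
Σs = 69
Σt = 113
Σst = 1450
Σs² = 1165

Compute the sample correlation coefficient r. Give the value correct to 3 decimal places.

-0.854

r = (nΣst − ΣsΣt) / √[(nΣs² − (Σs)²)(nΣt² − (Σt)²)]
Numerator: 5×1450 − 69×113 = -547
Denominator: √[(5825 − 4761)(13155 − 12769)] = √[1064 × 386] = 640.8619
r = -547 / 640.8619 ≈ -0.854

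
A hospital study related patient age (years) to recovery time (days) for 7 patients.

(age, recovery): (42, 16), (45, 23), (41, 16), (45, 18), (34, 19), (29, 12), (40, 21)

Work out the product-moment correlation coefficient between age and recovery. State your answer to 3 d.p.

n = 7, Σx = 276, Σy = 125, Σx² = 11092, Σy² = 2311, Σxy = 5007
nΣxy − ΣxΣy = 35049 − 34500 = 549
nΣx² − (Σx)² = 77644 − 76176 = 1468; nΣy² − (Σy)² = 16177 − 15625 = 552
r = 549 / √(1468 × 552) = 549 / 900.1866 ≈ 0.610

0.610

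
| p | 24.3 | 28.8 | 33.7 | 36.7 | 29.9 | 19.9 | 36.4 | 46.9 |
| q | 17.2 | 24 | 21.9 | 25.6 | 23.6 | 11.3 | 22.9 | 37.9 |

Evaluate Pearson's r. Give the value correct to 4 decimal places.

n = 8, Σp = 256.6, Σq = 184.4, Σp² = 8717.1, Σq² = 4652.28, Σpq = 6328.29
nΣpq − ΣpΣq = 50626.32 − 47317.04 = 3309.28
nΣp² − (Σp)² = 69736.8 − 65843.56 = 3893.24; nΣq² − (Σq)² = 37218.24 − 34003.36 = 3214.88
r = 3309.28 / √(3893.24 × 3214.88) = 3309.28 / 3537.8382 ≈ 0.9354

0.9354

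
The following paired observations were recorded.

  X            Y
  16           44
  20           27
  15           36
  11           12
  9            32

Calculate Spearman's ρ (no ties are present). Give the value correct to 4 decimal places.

0.2000

Rank X: 4, 5, 3, 2, 1
Rank Y: 5, 2, 4, 1, 3
d = rank(X) − rank(Y): -1, 3, -1, 1, -2; Σd² = 16
ρ = 1 − 6Σd² / [n(n²−1)] = 1 − 6×16 / (5×24) = 1 − 96/120 ≈ 0.2000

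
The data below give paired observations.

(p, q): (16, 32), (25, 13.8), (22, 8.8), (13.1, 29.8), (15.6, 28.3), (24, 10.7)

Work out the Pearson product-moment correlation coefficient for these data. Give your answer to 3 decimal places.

-0.911

n = 6, Σp = 115.7, Σq = 123.4, Σp² = 2355.97, Σq² = 3095.3, Σpq = 2139.26
nΣpq − ΣpΣq = 12835.56 − 14277.38 = -1441.82
nΣp² − (Σp)² = 14135.82 − 13386.49 = 749.33; nΣq² − (Σq)² = 18571.8 − 15227.56 = 3344.24
r = -1441.82 / √(749.33 × 3344.24) = -1441.82 / 1583.0159 ≈ -0.911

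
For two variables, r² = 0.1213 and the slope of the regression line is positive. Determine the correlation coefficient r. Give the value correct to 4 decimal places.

0.3483

|r| = √0.1213 = 0.3483
The association is positive, so r = 0.3483.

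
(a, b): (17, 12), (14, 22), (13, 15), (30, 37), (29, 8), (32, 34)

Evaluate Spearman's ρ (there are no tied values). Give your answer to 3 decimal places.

Rank a: 3, 2, 1, 5, 4, 6
Rank b: 2, 4, 3, 6, 1, 5
d = rank(a) − rank(b): 1, -2, -2, -1, 3, 1; Σd² = 20
ρ = 1 − 6Σd² / [n(n²−1)] = 1 − 6×20 / (6×35) = 1 − 120/210 ≈ 0.429

0.429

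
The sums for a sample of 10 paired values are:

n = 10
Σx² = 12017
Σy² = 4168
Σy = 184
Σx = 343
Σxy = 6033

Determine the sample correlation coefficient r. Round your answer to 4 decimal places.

-0.6264

r = (nΣxy − ΣxΣy) / √[(nΣx² − (Σx)²)(nΣy² − (Σy)²)]
Numerator: 10×6033 − 343×184 = -2782
Denominator: √[(120170 − 117649)(41680 − 33856)] = √[2521 × 7824] = 4441.2052
r = -2782 / 4441.2052 ≈ -0.6264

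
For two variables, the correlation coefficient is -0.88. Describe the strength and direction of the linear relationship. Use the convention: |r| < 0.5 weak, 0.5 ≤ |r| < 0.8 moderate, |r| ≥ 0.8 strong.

strong negative

r = -0.88 < 0 so the relationship is negative.
|r| = 0.88, which falls in the strong range.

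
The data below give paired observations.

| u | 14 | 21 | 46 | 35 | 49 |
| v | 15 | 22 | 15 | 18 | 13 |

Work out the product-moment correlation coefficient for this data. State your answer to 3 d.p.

n = 5, Σu = 165, Σv = 83, Σu² = 6379, Σv² = 1427, Σuv = 2629
nΣuv − ΣuΣv = 13145 − 13695 = -550
nΣu² − (Σu)² = 31895 − 27225 = 4670; nΣv² − (Σv)² = 7135 − 6889 = 246
r = -550 / √(4670 × 246) = -550 / 1071.8302 ≈ -0.513

-0.513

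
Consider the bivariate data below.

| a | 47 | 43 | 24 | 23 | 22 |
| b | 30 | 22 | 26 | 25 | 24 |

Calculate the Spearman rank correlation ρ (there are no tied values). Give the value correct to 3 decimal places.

Rank a: 5, 4, 3, 2, 1
Rank b: 5, 1, 4, 3, 2
d = rank(a) − rank(b): 0, 3, -1, -1, -1; Σd² = 12
ρ = 1 − 6Σd² / [n(n²−1)] = 1 − 6×12 / (5×24) = 1 − 72/120 ≈ 0.400

0.400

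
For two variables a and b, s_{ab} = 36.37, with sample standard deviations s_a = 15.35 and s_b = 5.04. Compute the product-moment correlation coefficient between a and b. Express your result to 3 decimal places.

0.470

r = Cov(a,b) / (s_a · s_b) = 36.37 / (15.35 × 5.04)
  = 36.37 / 77.3640 ≈ 0.470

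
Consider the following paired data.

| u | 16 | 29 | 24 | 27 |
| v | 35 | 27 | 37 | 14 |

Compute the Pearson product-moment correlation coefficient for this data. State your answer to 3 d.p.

-0.576

n = 4, Σu = 96, Σv = 113, Σu² = 2402, Σv² = 3519, Σuv = 2609
nΣuv − ΣuΣv = 10436 − 10848 = -412
nΣu² − (Σu)² = 9608 − 9216 = 392; nΣv² − (Σv)² = 14076 − 12769 = 1307
r = -412 / √(392 × 1307) = -412 / 715.7821 ≈ -0.576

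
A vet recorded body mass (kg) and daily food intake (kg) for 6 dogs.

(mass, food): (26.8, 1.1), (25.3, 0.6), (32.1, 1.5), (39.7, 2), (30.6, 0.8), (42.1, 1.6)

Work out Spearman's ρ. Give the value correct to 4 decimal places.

Rank mass: 2, 1, 4, 5, 3, 6
Rank food: 3, 1, 4, 6, 2, 5
d = rank(mass) − rank(food): -1, 0, 0, -1, 1, 1; Σd² = 4
ρ = 1 − 6Σd² / [n(n²−1)] = 1 − 6×4 / (6×35) = 1 − 24/210 ≈ 0.8857

0.8857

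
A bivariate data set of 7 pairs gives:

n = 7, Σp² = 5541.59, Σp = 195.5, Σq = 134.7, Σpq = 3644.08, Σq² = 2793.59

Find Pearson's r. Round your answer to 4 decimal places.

-0.9195

r = (nΣpq − ΣpΣq) / √[(nΣp² − (Σp)²)(nΣq² − (Σq)²)]
Numerator: 7×3644.08 − 195.5×134.7 = -825.29
Denominator: √[(38791.13 − 38220.25)(19555.13 − 18144.09)] = √[570.88 × 1411.04] = 897.5157
r = -825.29 / 897.5157 ≈ -0.9195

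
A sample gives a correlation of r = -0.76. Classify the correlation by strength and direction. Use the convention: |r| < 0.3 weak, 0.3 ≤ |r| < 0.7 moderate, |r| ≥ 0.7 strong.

r = -0.76 < 0 so the relationship is negative.
|r| = 0.76, which falls in the strong range.

strong negative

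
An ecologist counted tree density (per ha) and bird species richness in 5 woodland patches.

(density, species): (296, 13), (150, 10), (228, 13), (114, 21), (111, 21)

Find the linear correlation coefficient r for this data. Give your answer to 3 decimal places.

n = 5, Σx = 899, Σy = 78, Σx² = 187417, Σy² = 1320, Σxy = 13037
nΣxy − ΣxΣy = 65185 − 70122 = -4937
nΣx² − (Σx)² = 937085 − 808201 = 128884; nΣy² − (Σy)² = 6600 − 6084 = 516
r = -4937 / √(128884 × 516) = -4937 / 8155.0073 ≈ -0.605

-0.605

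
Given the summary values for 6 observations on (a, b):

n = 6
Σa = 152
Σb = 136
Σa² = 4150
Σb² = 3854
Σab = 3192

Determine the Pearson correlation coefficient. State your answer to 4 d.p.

-0.5272

r = (nΣab − ΣaΣb) / √[(nΣa² − (Σa)²)(nΣb² − (Σb)²)]
Numerator: 6×3192 − 152×136 = -1520
Denominator: √[(24900 − 23104)(23124 − 18496)] = √[1796 × 4628] = 2883.0345
r = -1520 / 2883.0345 ≈ -0.5272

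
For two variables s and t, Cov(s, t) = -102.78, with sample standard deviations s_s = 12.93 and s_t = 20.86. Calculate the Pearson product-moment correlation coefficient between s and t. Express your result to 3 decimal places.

-0.381

r = Cov(s,t) / (s_s · s_t) = -102.78 / (12.93 × 20.86)
  = -102.78 / 269.7198 ≈ -0.381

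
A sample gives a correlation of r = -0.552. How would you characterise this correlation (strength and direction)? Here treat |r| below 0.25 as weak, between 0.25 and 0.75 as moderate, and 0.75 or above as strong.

r = -0.552 < 0 so the relationship is negative.
|r| = 0.552, which falls in the moderate range.

moderate negative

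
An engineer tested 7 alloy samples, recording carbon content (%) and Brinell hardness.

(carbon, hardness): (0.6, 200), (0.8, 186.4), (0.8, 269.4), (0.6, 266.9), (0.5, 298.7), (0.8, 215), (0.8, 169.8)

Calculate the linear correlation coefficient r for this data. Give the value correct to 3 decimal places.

-0.592

n = 7, Σx = 4.9, Σy = 1606.2, Σx² = 3.53, Σy² = 382835.66, Σxy = 1101.97
nΣxy − ΣxΣy = 7713.79 − 7870.38 = -156.59
nΣx² − (Σx)² = 24.71 − 24.01 = 0.7; nΣy² − (Σy)² = 2679849.62 − 2579878.44 = 99971.18
r = -156.59 / √(0.7 × 99971.18) = -156.59 / 264.5370 ≈ -0.592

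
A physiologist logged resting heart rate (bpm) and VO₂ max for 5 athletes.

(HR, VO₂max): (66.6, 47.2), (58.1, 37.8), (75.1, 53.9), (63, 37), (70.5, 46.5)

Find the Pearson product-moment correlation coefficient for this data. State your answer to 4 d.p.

0.9219

n = 5, Σx = 333.3, Σy = 222.4, Σx² = 22390.43, Σy² = 10093.14, Σxy = 14996.84
nΣxy − ΣxΣy = 74984.2 − 74125.92 = 858.28
nΣx² − (Σx)² = 111952.15 − 111088.89 = 863.26; nΣy² − (Σy)² = 50465.7 − 49461.76 = 1003.94
r = 858.28 / √(863.26 × 1003.94) = 858.28 / 930.9464 ≈ 0.9219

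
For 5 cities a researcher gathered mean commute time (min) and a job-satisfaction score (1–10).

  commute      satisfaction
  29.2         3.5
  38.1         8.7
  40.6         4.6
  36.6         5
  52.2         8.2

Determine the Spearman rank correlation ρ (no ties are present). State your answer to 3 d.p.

Rank commute: 1, 3, 4, 2, 5
Rank satisfaction: 1, 5, 2, 3, 4
d = rank(commute) − rank(satisfaction): 0, -2, 2, -1, 1; Σd² = 10
ρ = 1 − 6Σd² / [n(n²−1)] = 1 − 6×10 / (5×24) = 1 − 60/120 ≈ 0.500

0.500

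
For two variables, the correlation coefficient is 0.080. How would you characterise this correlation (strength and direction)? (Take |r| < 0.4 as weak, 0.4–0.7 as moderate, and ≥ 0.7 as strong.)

r = 0.080 > 0 so the relationship is positive.
|r| = 0.080, which falls in the weak range.

weak positive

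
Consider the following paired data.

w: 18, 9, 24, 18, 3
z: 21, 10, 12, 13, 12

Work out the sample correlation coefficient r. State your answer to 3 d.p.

n = 5, Σw = 72, Σz = 68, Σw² = 1314, Σz² = 998, Σwz = 1026
nΣwz − ΣwΣz = 5130 − 4896 = 234
nΣw² − (Σw)² = 6570 − 5184 = 1386; nΣz² − (Σz)² = 4990 − 4624 = 366
r = 234 / √(1386 × 366) = 234 / 712.2331 ≈ 0.329

0.329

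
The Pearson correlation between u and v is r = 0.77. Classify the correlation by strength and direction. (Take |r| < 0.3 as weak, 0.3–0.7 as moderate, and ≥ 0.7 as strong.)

r = 0.77 > 0 so the relationship is positive.
|r| = 0.77, which falls in the strong range.

strong positive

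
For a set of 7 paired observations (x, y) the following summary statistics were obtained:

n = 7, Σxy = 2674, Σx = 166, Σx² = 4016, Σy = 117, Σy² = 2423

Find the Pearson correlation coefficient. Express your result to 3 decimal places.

-0.522

r = (nΣxy − ΣxΣy) / √[(nΣx² − (Σx)²)(nΣy² − (Σy)²)]
Numerator: 7×2674 − 166×117 = -704
Denominator: √[(28112 − 27556)(16961 − 13689)] = √[556 × 3272] = 1348.7891
r = -704 / 1348.7891 ≈ -0.522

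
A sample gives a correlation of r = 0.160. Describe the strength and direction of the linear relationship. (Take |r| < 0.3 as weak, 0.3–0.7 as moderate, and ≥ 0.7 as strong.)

weak positive

r = 0.160 > 0 so the relationship is positive.
|r| = 0.160, which falls in the weak range.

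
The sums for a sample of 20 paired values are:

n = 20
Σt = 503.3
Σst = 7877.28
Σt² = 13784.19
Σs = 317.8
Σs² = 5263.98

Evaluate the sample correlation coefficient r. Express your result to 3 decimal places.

-0.246

r = (nΣst − ΣsΣt) / √[(nΣs² − (Σs)²)(nΣt² − (Σt)²)]
Numerator: 20×7877.28 − 317.8×503.3 = -2403.14
Denominator: √[(105279.6 − 100996.84)(275683.8 − 253310.89)] = √[4282.76 × 22372.91] = 9788.6569
r = -2403.14 / 9788.6569 ≈ -0.246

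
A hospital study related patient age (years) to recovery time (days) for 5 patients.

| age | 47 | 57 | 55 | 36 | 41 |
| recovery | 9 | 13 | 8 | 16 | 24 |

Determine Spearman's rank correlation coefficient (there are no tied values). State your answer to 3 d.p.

-0.600

Rank age: 3, 5, 4, 1, 2
Rank recovery: 2, 3, 1, 4, 5
d = rank(age) − rank(recovery): 1, 2, 3, -3, -3; Σd² = 32
ρ = 1 − 6Σd² / [n(n²−1)] = 1 − 6×32 / (5×24) = 1 − 192/120 ≈ -0.600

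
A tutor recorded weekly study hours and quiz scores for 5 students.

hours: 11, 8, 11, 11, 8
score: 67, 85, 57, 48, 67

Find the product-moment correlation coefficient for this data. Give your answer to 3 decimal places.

-0.741

n = 5, Σx = 49, Σy = 324, Σx² = 491, Σy² = 21756, Σxy = 3108
nΣxy − ΣxΣy = 15540 − 15876 = -336
nΣx² − (Σx)² = 2455 − 2401 = 54; nΣy² − (Σy)² = 108780 − 104976 = 3804
r = -336 / √(54 × 3804) = -336 / 453.2284 ≈ -0.741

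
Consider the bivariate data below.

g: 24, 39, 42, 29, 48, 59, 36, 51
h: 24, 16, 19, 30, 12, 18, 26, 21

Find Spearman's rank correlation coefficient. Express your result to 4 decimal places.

-0.6190

Rank g: 1, 4, 5, 2, 6, 8, 3, 7
Rank h: 6, 2, 4, 8, 1, 3, 7, 5
d = rank(g) − rank(h): -5, 2, 1, -6, 5, 5, -4, 2; Σd² = 136
ρ = 1 − 6Σd² / [n(n²−1)] = 1 − 6×136 / (8×63) = 1 − 816/504 ≈ -0.6190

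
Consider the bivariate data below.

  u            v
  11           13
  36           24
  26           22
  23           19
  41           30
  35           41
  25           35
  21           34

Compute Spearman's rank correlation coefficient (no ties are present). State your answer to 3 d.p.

0.381

Rank u: 1, 7, 5, 3, 8, 6, 4, 2
Rank v: 1, 4, 3, 2, 5, 8, 7, 6
d = rank(u) − rank(v): 0, 3, 2, 1, 3, -2, -3, -4; Σd² = 52
ρ = 1 − 6Σd² / [n(n²−1)] = 1 − 6×52 / (8×63) = 1 − 312/504 ≈ 0.381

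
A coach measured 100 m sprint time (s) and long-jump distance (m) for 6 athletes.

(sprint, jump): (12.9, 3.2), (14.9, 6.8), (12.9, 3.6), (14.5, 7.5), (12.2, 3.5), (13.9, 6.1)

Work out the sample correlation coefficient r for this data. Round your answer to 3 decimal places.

0.931

n = 6, Σx = 81.3, Σy = 30.7, Σx² = 1107.13, Σy² = 175.15, Σxy = 425.28
nΣxy − ΣxΣy = 2551.68 − 2495.91 = 55.77
nΣx² − (Σx)² = 6642.78 − 6609.69 = 33.09; nΣy² − (Σy)² = 1050.9 − 942.49 = 108.41
r = 55.77 / √(33.09 × 108.41) = 55.77 / 59.8940 ≈ 0.931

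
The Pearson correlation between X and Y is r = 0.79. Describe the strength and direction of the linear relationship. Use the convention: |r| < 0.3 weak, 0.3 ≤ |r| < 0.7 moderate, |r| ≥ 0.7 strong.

strong positive

r = 0.79 > 0 so the relationship is positive.
|r| = 0.79, which falls in the strong range.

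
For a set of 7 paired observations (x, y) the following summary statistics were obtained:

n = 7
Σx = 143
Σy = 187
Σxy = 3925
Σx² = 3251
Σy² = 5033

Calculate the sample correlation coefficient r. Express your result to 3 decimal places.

r = (nΣxy − ΣxΣy) / √[(nΣx² − (Σx)²)(nΣy² − (Σy)²)]
Numerator: 7×3925 − 143×187 = 734
Denominator: √[(22757 − 20449)(35231 − 34969)] = √[2308 × 262] = 777.6220
r = 734 / 777.6220 ≈ 0.944

0.944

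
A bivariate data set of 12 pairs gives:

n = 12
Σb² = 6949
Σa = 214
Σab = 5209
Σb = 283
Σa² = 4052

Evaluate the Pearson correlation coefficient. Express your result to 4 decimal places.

r = (nΣab − ΣaΣb) / √[(nΣa² − (Σa)²)(nΣb² − (Σb)²)]
Numerator: 12×5209 − 214×283 = 1946
Denominator: √[(48624 − 45796)(83388 − 80089)] = √[2828 × 3299] = 3054.4348
r = 1946 / 3054.4348 ≈ 0.6371

0.6371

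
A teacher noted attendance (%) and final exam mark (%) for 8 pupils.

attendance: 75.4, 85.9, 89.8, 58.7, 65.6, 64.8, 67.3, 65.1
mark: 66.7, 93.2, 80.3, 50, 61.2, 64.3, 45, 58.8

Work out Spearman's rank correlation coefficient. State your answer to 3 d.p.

Rank attendance: 6, 7, 8, 1, 4, 2, 5, 3
Rank mark: 6, 8, 7, 2, 4, 5, 1, 3
d = rank(attendance) − rank(mark): 0, -1, 1, -1, 0, -3, 4, 0; Σd² = 28
ρ = 1 − 6Σd² / [n(n²−1)] = 1 − 6×28 / (8×63) = 1 − 168/504 ≈ 0.667

0.667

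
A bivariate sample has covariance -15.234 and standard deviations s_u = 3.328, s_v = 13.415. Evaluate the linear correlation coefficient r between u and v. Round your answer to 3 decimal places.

-0.341

r = Cov(u,v) / (s_u · s_v) = -15.234 / (3.328 × 13.415)
  = -15.234 / 44.6451 ≈ -0.341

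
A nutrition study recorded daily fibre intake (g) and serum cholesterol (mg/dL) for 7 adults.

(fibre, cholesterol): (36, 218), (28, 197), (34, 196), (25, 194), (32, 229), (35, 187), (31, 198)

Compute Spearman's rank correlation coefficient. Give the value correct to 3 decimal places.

0.143

Rank fibre: 7, 2, 5, 1, 4, 6, 3
Rank cholesterol: 6, 4, 3, 2, 7, 1, 5
d = rank(fibre) − rank(cholesterol): 1, -2, 2, -1, -3, 5, -2; Σd² = 48
ρ = 1 − 6Σd² / [n(n²−1)] = 1 − 6×48 / (7×48) = 1 − 288/336 ≈ 0.143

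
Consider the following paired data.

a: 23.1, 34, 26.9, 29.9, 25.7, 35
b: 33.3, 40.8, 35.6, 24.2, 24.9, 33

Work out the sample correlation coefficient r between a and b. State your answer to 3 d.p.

0.339

n = 6, Σa = 174.6, Σb = 191.8, Σa² = 5192.72, Σb² = 6335.54, Σab = 5632.58
nΣab − ΣaΣb = 33795.48 − 33488.28 = 307.2
nΣa² − (Σa)² = 31156.32 − 30485.16 = 671.16; nΣb² − (Σb)² = 38013.24 − 36787.24 = 1226
r = 307.2 / √(671.16 × 1226) = 307.2 / 907.1065 ≈ 0.339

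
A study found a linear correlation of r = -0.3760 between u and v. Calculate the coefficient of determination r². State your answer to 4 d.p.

0.1414

r² = (-0.3760)² = 0.1414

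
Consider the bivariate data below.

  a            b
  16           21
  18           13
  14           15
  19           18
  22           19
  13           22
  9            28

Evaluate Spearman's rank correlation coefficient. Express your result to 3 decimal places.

Rank a: 4, 5, 3, 6, 7, 2, 1
Rank b: 5, 1, 2, 3, 4, 6, 7
d = rank(a) − rank(b): -1, 4, 1, 3, 3, -4, -6; Σd² = 88
ρ = 1 − 6Σd² / [n(n²−1)] = 1 − 6×88 / (7×48) = 1 − 528/336 ≈ -0.571

-0.571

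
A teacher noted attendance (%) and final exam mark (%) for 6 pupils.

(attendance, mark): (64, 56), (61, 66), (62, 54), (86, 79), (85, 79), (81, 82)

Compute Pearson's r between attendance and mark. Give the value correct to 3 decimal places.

0.900

n = 6, Σx = 439, Σy = 416, Σx² = 32843, Σy² = 29614, Σxy = 31109
nΣxy − ΣxΣy = 186654 − 182624 = 4030
nΣx² − (Σx)² = 197058 − 192721 = 4337; nΣy² − (Σy)² = 177684 − 173056 = 4628
r = 4030 / √(4337 × 4628) = 4030 / 4480.1379 ≈ 0.900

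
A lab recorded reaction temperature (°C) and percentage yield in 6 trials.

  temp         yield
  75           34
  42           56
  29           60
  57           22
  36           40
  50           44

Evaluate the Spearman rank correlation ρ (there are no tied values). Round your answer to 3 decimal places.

Rank temp: 6, 3, 1, 5, 2, 4
Rank yield: 2, 5, 6, 1, 3, 4
d = rank(temp) − rank(yield): 4, -2, -5, 4, -1, 0; Σd² = 62
ρ = 1 − 6Σd² / [n(n²−1)] = 1 − 6×62 / (6×35) = 1 − 372/210 ≈ -0.771

-0.771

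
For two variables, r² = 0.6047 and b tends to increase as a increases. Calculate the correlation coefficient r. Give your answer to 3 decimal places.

0.778

|r| = √0.6047 = 0.778
The association is positive, so r = 0.778.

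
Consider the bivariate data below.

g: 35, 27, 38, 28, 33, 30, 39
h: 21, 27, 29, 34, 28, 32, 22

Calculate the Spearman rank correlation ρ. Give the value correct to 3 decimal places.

-0.429

Rank g: 5, 1, 6, 2, 4, 3, 7
Rank h: 1, 3, 5, 7, 4, 6, 2
d = rank(g) − rank(h): 4, -2, 1, -5, 0, -3, 5; Σd² = 80
ρ = 1 − 6Σd² / [n(n²−1)] = 1 − 6×80 / (7×48) = 1 − 480/336 ≈ -0.429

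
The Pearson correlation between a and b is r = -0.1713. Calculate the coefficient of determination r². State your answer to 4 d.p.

0.0293

r² = (-0.1713)² = 0.0293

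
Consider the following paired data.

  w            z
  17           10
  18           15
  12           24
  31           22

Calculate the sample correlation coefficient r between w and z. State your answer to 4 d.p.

n = 4, Σw = 78, Σz = 71, Σw² = 1718, Σz² = 1385, Σwz = 1410
nΣwz − ΣwΣz = 5640 − 5538 = 102
nΣw² − (Σw)² = 6872 − 6084 = 788; nΣz² − (Σz)² = 5540 − 5041 = 499
r = 102 / √(788 × 499) = 102 / 627.0662 ≈ 0.1627

0.1627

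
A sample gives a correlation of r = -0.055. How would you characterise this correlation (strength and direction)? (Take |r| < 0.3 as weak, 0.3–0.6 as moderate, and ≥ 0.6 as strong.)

r = -0.055 < 0 so the relationship is negative.
|r| = 0.055, which falls in the weak range.

weak negative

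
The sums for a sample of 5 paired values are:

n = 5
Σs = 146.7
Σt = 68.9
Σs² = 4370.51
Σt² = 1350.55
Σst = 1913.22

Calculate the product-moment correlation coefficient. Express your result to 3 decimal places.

-0.664

r = (nΣst − ΣsΣt) / √[(nΣs² − (Σs)²)(nΣt² − (Σt)²)]
Numerator: 5×1913.22 − 146.7×68.9 = -541.53
Denominator: √[(21852.55 − 21520.89)(6752.75 − 4747.21)] = √[331.66 × 2005.54] = 815.5718
r = -541.53 / 815.5718 ≈ -0.664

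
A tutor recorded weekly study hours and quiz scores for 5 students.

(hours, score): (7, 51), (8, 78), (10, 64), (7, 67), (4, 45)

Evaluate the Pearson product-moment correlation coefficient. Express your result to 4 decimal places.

0.6497

n = 5, Σx = 36, Σy = 305, Σx² = 278, Σy² = 19295, Σxy = 2270
nΣxy − ΣxΣy = 11350 − 10980 = 370
nΣx² − (Σx)² = 1390 − 1296 = 94; nΣy² − (Σy)² = 96475 − 93025 = 3450
r = 370 / √(94 × 3450) = 370 / 569.4734 ≈ 0.6497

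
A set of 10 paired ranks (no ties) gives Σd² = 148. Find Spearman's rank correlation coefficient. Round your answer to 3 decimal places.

ρ = 1 − 6Σd² / [n(n²−1)] = 1 − 6×148 / (10×99)
  = 1 − 888/990 = 1 − 0.8970 ≈ 0.103

0.103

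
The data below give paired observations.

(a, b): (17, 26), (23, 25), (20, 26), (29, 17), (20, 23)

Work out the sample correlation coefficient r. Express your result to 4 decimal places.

-0.8806

n = 5, Σa = 109, Σb = 117, Σa² = 2459, Σb² = 2795, Σab = 2490
nΣab − ΣaΣb = 12450 − 12753 = -303
nΣa² − (Σa)² = 12295 − 11881 = 414; nΣb² − (Σb)² = 13975 − 13689 = 286
r = -303 / √(414 × 286) = -303 / 344.0988 ≈ -0.8806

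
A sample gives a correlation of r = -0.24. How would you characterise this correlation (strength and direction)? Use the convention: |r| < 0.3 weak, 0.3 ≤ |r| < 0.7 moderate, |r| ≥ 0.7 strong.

weak negative

r = -0.24 < 0 so the relationship is negative.
|r| = 0.24, which falls in the weak range.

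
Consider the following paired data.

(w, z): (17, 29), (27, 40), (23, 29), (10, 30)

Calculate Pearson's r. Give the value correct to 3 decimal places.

n = 4, Σw = 77, Σz = 128, Σw² = 1647, Σz² = 4182, Σwz = 2540
nΣwz − ΣwΣz = 10160 − 9856 = 304
nΣw² − (Σw)² = 6588 − 5929 = 659; nΣz² − (Σz)² = 16728 − 16384 = 344
r = 304 / √(659 × 344) = 304 / 476.1260 ≈ 0.638

0.638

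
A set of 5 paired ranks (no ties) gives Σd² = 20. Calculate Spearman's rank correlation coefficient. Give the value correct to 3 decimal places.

ρ = 1 − 6Σd² / [n(n²−1)] = 1 − 6×20 / (5×24)
  = 1 − 120/120 = 1 − 1.0000 ≈ 0.000

0.000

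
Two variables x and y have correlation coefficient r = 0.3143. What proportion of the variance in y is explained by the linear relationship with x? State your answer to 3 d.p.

0.099

r² = (0.3143)² = 0.099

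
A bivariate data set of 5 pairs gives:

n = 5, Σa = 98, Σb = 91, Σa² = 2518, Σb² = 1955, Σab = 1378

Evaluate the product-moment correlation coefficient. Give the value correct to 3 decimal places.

-0.960

r = (nΣab − ΣaΣb) / √[(nΣa² − (Σa)²)(nΣb² − (Σb)²)]
Numerator: 5×1378 − 98×91 = -2028
Denominator: √[(12590 − 9604)(9775 − 8281)] = √[2986 × 1494] = 2112.1278
r = -2028 / 2112.1278 ≈ -0.960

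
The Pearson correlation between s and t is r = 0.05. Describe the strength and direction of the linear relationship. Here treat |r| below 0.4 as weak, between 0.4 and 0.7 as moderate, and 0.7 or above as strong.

r = 0.05 > 0 so the relationship is positive.
|r| = 0.05, which falls in the weak range.

weak positive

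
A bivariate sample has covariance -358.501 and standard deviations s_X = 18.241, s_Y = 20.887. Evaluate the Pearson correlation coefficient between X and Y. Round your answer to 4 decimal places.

-0.9409

r = Cov(X,Y) / (s_X · s_Y) = -358.501 / (18.241 × 20.887)
  = -358.501 / 380.9998 ≈ -0.9409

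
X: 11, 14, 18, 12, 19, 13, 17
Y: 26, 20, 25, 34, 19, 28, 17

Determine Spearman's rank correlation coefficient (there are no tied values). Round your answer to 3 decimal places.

Rank X: 1, 4, 6, 2, 7, 3, 5
Rank Y: 5, 3, 4, 7, 2, 6, 1
d = rank(X) − rank(Y): -4, 1, 2, -5, 5, -3, 4; Σd² = 96
ρ = 1 − 6Σd² / [n(n²−1)] = 1 − 6×96 / (7×48) = 1 − 576/336 ≈ -0.714

-0.714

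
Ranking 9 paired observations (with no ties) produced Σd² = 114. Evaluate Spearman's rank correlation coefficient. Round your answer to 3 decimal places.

ρ = 1 − 6Σd² / [n(n²−1)] = 1 − 6×114 / (9×80)
  = 1 − 684/720 = 1 − 0.9500 ≈ 0.050

0.050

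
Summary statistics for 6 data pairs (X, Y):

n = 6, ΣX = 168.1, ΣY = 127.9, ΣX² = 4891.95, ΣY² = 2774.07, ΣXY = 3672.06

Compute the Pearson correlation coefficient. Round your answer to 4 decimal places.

r = (nΣXY − ΣXΣY) / √[(nΣX² − (ΣX)²)(nΣY² − (ΣY)²)]
Numerator: 6×3672.06 − 168.1×127.9 = 532.37
Denominator: √[(29351.7 − 28257.61)(16644.42 − 16358.41)] = √[1094.09 × 286.01] = 559.3931
r = 532.37 / 559.3931 ≈ 0.9517

0.9517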